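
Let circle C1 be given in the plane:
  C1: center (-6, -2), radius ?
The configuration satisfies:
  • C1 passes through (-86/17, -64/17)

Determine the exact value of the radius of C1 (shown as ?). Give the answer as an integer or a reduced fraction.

1. [C1∋P]  r_C1² − 4 = 0  ⇒  r_C1 = 2 (r>0 drops 1)

2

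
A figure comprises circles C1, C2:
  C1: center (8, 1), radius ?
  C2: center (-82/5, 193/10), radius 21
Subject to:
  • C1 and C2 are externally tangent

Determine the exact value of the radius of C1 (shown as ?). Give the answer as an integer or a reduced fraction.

19/2

1. [ext C1·C2]  r_C1² + 42r_C1 − 1957/4 = 0  ⇒  r_C1 = 19/2 (r>0 drops 1)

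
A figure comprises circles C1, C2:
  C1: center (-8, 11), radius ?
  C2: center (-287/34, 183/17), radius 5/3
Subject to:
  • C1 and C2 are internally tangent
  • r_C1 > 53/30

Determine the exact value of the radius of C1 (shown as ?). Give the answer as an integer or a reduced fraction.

1. [int C1,C2]  r_C1² − (10/3)r_C1 + 91/36 = 0  ⇒  r_C1 = 7/6 or 13/6
2. given r_C1 > 53/30: keep 13/6

13/6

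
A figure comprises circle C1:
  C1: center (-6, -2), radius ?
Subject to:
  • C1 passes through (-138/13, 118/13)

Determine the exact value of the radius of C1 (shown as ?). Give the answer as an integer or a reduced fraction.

12

1. [C1∋P]  r_C1² − 144 = 0  ⇒  r_C1 = 12 (r>0 drops 1)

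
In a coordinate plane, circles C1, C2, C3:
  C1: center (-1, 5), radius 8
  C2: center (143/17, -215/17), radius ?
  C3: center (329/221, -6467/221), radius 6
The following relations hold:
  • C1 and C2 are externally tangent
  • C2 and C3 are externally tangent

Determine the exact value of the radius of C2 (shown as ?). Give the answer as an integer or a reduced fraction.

12

1. [ext C1·C2]  r_C2² + 16r_C2 − 336 = 0  ⇒  r_C2 = 12 (r>0 drops 1)
2. [ext C2·C3]  r_C2² + 12r_C2 − 288 = 0  ⇒  r_C2 = 12 (r>0 drops 1)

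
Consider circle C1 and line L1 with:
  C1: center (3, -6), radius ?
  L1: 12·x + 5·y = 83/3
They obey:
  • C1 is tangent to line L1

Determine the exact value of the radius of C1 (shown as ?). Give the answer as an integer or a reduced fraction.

5/3

1. [C1‖L1]  r_C1² − 25/9 = 0  ⇒  r_C1 = 5/3 (r>0 drops 1)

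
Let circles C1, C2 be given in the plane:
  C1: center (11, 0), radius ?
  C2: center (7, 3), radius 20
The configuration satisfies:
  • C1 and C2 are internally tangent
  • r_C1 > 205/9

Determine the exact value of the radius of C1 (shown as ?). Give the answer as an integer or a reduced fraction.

1. [int C1,C2]  r_C1² − 40r_C1 + 375 = 0  ⇒  r_C1 = 15 or 25
2. given r_C1 > 205/9: keep 25

25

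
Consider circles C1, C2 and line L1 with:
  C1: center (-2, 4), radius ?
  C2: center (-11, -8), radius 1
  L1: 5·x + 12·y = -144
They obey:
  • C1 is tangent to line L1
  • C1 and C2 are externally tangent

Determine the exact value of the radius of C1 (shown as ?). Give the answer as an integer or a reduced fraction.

1. [C1‖L1]  r_C1² − 196 = 0  ⇒  r_C1 = 14 (r>0 drops 1)
2. [ext C1·C2]  r_C1² + 2r_C1 − 224 = 0  ⇒  r_C1 = 14 (r>0 drops 1)

14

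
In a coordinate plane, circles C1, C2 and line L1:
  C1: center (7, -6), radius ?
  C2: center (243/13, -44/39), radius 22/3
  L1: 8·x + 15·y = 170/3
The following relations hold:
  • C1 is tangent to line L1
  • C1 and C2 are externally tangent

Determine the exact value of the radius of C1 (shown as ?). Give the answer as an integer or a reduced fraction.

1. [C1‖L1]  r_C1² − 256/9 = 0  ⇒  r_C1 = 16/3 (r>0 drops 1)
2. [ext C1·C2]  r_C1² + (44/3)r_C1 − 320/3 = 0  ⇒  r_C1 = 16/3 (r>0 drops 1)

16/3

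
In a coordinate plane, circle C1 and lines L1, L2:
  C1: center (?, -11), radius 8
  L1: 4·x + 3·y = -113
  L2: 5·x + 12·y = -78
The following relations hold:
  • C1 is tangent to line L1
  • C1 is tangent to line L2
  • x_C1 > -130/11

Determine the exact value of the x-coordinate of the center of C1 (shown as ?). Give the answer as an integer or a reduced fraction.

-10

1. [C1‖L1]  x_C1² + 40x_C1 + 300 = 0  ⇒  x_C1 = -30 or -10
2. [C1‖L2]  x_C1² − (108/5)x_C1 − 316 = 0  ⇒  x_C1 = -10 or 158/5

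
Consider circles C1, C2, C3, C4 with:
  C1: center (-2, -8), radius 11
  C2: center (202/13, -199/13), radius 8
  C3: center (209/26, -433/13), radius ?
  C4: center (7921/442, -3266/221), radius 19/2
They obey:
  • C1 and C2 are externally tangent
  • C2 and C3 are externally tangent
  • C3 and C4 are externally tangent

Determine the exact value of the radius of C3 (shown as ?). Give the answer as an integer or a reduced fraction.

23/2

1. [ext C2·C3]  r_C3² + 16r_C3 − 1265/4 = 0  ⇒  r_C3 = 23/2 (r>0 drops 1)
2. [ext C3·C4]  r_C3² + 19r_C3 − 1403/4 = 0  ⇒  r_C3 = 23/2 (r>0 drops 1)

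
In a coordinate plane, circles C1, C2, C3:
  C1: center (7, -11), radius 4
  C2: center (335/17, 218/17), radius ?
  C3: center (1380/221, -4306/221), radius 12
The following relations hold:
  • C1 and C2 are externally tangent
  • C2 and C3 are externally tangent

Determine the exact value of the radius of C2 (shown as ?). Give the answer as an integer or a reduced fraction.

23

1. [ext C1·C2]  r_C2² + 8r_C2 − 713 = 0  ⇒  r_C2 = 23 (r>0 drops 1)
2. [ext C2·C3]  r_C2² + 24r_C2 − 1081 = 0  ⇒  r_C2 = 23 (r>0 drops 1)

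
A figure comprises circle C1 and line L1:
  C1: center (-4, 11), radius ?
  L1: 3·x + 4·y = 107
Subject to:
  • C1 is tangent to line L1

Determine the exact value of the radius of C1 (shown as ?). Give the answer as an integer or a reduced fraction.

1. [C1‖L1]  r_C1² − 225 = 0  ⇒  r_C1 = 15 (r>0 drops 1)

15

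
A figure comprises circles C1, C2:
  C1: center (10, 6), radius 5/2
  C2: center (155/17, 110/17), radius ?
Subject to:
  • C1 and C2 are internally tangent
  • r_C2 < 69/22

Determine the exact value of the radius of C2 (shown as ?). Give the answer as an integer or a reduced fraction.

3/2

1. [int C1,C2]  r_C2² − 5r_C2 + 21/4 = 0  ⇒  r_C2 = 3/2 or 7/2
2. given r_C2 < 69/22: keep 3/2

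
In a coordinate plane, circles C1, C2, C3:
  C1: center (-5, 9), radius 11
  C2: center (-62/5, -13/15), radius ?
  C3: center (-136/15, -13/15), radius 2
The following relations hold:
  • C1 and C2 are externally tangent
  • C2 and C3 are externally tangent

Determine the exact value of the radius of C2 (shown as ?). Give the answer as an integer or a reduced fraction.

4/3

1. [ext C1·C2]  r_C2² + 22r_C2 − 280/9 = 0  ⇒  r_C2 = 4/3 (r>0 drops 1)
2. [ext C2·C3]  r_C2² + 4r_C2 − 64/9 = 0  ⇒  r_C2 = 4/3 (r>0 drops 1)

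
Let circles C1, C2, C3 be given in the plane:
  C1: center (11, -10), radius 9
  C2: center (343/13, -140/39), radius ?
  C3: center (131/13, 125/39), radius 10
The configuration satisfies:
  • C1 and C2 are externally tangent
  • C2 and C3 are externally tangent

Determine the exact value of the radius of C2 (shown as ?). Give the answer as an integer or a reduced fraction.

1. [ext C1·C2]  r_C2² + 18r_C2 − 1771/9 = 0  ⇒  r_C2 = 23/3 (r>0 drops 1)
2. [ext C2·C3]  r_C2² + 20r_C2 − 1909/9 = 0  ⇒  r_C2 = 23/3 (r>0 drops 1)

23/3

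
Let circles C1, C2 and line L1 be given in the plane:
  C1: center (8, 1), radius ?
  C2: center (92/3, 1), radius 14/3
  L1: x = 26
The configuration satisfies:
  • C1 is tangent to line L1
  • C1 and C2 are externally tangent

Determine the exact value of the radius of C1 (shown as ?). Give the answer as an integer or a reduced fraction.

18

1. [C1‖L1]  r_C1² − 324 = 0  ⇒  r_C1 = 18 (r>0 drops 1)
2. [ext C1·C2]  r_C1² + (28/3)r_C1 − 492 = 0  ⇒  r_C1 = 18 (r>0 drops 1)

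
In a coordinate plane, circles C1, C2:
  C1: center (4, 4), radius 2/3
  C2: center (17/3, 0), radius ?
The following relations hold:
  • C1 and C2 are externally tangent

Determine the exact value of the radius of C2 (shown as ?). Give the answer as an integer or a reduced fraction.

1. [ext C1·C2]  r_C2² + (4/3)r_C2 − 55/3 = 0  ⇒  r_C2 = 11/3 (r>0 drops 1)

11/3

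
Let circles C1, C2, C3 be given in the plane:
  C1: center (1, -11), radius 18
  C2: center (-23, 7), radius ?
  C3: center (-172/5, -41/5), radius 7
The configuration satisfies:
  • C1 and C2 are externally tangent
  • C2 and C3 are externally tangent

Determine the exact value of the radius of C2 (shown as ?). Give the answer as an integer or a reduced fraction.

1. [ext C1·C2]  r_C2² + 36r_C2 − 576 = 0  ⇒  r_C2 = 12 (r>0 drops 1)
2. [ext C2·C3]  r_C2² + 14r_C2 − 312 = 0  ⇒  r_C2 = 12 (r>0 drops 1)

12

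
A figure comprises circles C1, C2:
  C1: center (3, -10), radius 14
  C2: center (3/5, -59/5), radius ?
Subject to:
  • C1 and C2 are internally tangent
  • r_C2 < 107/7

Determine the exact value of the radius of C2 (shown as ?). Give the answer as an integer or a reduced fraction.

11

1. [int C1,C2]  r_C2² − 28r_C2 + 187 = 0  ⇒  r_C2 = 11 or 17
2. given r_C2 < 107/7: keep 11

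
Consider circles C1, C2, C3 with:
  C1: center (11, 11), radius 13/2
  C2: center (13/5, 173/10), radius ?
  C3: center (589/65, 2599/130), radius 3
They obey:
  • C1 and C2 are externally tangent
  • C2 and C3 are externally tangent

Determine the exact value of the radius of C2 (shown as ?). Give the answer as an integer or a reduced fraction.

1. [ext C1·C2]  r_C2² + 13r_C2 − 68 = 0  ⇒  r_C2 = 4 (r>0 drops 1)
2. [ext C2·C3]  r_C2² + 6r_C2 − 40 = 0  ⇒  r_C2 = 4 (r>0 drops 1)

4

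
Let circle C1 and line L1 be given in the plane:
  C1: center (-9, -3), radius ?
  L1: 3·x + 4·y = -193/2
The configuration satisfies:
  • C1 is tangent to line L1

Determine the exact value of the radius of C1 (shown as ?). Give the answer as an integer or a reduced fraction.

23/2

1. [C1‖L1]  r_C1² − 529/4 = 0  ⇒  r_C1 = 23/2 (r>0 drops 1)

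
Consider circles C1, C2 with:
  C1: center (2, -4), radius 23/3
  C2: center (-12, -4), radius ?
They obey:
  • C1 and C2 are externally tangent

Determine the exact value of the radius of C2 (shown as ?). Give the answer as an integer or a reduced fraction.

19/3

1. [ext C1·C2]  r_C2² + (46/3)r_C2 − 1235/9 = 0  ⇒  r_C2 = 19/3 (r>0 drops 1)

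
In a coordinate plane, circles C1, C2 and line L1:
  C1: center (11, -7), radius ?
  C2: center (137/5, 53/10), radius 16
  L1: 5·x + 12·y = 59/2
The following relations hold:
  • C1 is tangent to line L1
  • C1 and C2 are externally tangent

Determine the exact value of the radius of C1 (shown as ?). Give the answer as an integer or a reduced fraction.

9/2

1. [C1‖L1]  r_C1² − 81/4 = 0  ⇒  r_C1 = 9/2 (r>0 drops 1)
2. [ext C1·C2]  r_C1² + 32r_C1 − 657/4 = 0  ⇒  r_C1 = 9/2 (r>0 drops 1)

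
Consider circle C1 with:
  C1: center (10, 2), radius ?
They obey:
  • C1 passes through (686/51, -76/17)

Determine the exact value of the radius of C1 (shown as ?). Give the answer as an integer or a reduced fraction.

22/3

1. [C1∋P]  r_C1² − 484/9 = 0  ⇒  r_C1 = 22/3 (r>0 drops 1)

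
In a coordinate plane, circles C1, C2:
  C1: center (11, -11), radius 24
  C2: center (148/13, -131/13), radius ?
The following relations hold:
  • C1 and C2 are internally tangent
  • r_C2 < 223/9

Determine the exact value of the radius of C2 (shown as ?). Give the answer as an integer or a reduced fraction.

23

1. [int C1,C2]  r_C2² − 48r_C2 + 575 = 0  ⇒  r_C2 = 23 or 25
2. given r_C2 < 223/9: keep 23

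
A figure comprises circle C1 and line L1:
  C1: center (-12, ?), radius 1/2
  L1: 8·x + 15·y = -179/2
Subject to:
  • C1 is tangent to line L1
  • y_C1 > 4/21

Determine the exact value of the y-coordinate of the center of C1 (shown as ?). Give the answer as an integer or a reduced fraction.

1

1. [C1‖L1]  y_C1² − (13/15)y_C1 − 2/15 = 0  ⇒  y_C1 = -2/15 or 1
2. given y_C1 > 4/21: keep 1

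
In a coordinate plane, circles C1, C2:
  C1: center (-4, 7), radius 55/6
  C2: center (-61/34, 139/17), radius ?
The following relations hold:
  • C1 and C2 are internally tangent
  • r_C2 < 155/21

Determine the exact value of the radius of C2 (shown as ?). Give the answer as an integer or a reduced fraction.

1. [int C1,C2]  r_C2² − (55/3)r_C2 + 700/9 = 0  ⇒  r_C2 = 20/3 or 35/3
2. given r_C2 < 155/21: keep 20/3

20/3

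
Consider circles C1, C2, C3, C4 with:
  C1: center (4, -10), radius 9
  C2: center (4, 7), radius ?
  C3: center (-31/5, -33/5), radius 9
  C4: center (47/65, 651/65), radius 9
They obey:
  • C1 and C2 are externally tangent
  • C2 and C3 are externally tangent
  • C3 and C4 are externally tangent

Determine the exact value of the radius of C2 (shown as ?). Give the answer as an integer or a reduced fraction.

8

1. [ext C1·C2]  r_C2² + 18r_C2 − 208 = 0  ⇒  r_C2 = 8 (r>0 drops 1)
2. [ext C2·C3]  r_C2² + 18r_C2 − 208 = 0  ⇒  r_C2 = 8 (r>0 drops 1)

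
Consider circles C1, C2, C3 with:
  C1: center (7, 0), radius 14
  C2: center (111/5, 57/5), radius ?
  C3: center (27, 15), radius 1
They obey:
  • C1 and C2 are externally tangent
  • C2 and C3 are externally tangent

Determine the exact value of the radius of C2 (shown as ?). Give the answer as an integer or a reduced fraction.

5

1. [ext C1·C2]  r_C2² + 28r_C2 − 165 = 0  ⇒  r_C2 = 5 (r>0 drops 1)
2. [ext C2·C3]  r_C2² + 2r_C2 − 35 = 0  ⇒  r_C2 = 5 (r>0 drops 1)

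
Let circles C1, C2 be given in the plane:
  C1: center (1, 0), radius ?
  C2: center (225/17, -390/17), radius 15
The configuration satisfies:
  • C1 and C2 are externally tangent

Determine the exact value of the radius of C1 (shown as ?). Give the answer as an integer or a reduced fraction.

11

1. [ext C1·C2]  r_C1² + 30r_C1 − 451 = 0  ⇒  r_C1 = 11 (r>0 drops 1)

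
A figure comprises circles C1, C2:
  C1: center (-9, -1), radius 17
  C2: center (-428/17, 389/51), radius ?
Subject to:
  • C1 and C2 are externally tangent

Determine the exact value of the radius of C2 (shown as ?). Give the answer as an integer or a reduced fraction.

4/3

1. [ext C1·C2]  r_C2² + 34r_C2 − 424/9 = 0  ⇒  r_C2 = 4/3 (r>0 drops 1)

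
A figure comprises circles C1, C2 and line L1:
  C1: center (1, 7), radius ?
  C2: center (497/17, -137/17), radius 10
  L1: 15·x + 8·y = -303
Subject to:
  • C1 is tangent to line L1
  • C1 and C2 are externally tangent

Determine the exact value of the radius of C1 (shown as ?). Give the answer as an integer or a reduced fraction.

1. [C1‖L1]  r_C1² − 484 = 0  ⇒  r_C1 = 22 (r>0 drops 1)
2. [ext C1·C2]  r_C1² + 20r_C1 − 924 = 0  ⇒  r_C1 = 22 (r>0 drops 1)

22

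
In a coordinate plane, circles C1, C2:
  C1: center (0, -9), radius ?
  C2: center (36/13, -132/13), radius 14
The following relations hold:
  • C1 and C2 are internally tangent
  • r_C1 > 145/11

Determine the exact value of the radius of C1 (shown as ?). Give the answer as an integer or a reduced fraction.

17

1. [int C1,C2]  r_C1² − 28r_C1 + 187 = 0  ⇒  r_C1 = 11 or 17
2. given r_C1 > 145/11: keep 17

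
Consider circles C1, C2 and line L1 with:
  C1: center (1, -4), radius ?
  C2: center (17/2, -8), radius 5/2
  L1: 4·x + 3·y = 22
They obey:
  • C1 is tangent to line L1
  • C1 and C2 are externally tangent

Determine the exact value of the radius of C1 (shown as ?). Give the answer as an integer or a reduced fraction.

6

1. [C1‖L1]  r_C1² − 36 = 0  ⇒  r_C1 = 6 (r>0 drops 1)
2. [ext C1·C2]  r_C1² + 5r_C1 − 66 = 0  ⇒  r_C1 = 6 (r>0 drops 1)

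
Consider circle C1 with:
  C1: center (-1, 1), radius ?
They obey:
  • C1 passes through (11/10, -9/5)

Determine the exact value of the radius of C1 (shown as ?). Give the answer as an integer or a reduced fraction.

1. [C1∋P]  r_C1² − 49/4 = 0  ⇒  r_C1 = 7/2 (r>0 drops 1)

7/2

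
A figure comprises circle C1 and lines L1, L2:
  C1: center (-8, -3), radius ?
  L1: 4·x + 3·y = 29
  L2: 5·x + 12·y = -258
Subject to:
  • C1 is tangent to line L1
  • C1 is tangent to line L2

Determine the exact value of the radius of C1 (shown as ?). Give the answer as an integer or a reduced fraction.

1. [C1‖L1]  r_C1² − 196 = 0  ⇒  r_C1 = 14 (r>0 drops 1)
2. [C1‖L2]  r_C1² − 196 = 0  ⇒  r_C1 = 14 (r>0 drops 1)

14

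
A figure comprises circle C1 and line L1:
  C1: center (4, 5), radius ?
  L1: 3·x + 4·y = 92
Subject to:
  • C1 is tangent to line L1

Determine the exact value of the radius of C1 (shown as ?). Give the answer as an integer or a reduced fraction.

1. [C1‖L1]  r_C1² − 144 = 0  ⇒  r_C1 = 12 (r>0 drops 1)

12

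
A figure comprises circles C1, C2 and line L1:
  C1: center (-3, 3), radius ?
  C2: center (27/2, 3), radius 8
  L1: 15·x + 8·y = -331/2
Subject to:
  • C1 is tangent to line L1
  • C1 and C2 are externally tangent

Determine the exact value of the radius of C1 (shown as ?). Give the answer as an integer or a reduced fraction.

1. [C1‖L1]  r_C1² − 289/4 = 0  ⇒  r_C1 = 17/2 (r>0 drops 1)
2. [ext C1·C2]  r_C1² + 16r_C1 − 833/4 = 0  ⇒  r_C1 = 17/2 (r>0 drops 1)

17/2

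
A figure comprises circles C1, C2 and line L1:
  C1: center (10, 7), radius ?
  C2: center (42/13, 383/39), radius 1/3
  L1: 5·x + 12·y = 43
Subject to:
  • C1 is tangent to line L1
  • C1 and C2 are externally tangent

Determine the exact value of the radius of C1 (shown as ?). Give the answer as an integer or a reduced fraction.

1. [C1‖L1]  r_C1² − 49 = 0  ⇒  r_C1 = 7 (r>0 drops 1)
2. [ext C1·C2]  r_C1² + (2/3)r_C1 − 161/3 = 0  ⇒  r_C1 = 7 (r>0 drops 1)

7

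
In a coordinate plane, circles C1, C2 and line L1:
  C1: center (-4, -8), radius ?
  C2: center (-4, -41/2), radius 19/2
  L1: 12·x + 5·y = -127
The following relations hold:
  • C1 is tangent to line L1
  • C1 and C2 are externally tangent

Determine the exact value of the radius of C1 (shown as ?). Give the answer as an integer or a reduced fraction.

3

1. [C1‖L1]  r_C1² − 9 = 0  ⇒  r_C1 = 3 (r>0 drops 1)
2. [ext C1·C2]  r_C1² + 19r_C1 − 66 = 0  ⇒  r_C1 = 3 (r>0 drops 1)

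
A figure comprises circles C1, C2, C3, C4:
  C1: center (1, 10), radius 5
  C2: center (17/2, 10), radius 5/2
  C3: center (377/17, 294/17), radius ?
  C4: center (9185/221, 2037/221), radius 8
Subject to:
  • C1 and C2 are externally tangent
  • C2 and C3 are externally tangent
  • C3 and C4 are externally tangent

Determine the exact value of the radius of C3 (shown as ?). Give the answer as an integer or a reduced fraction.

1. [ext C2·C3]  r_C3² + 5r_C3 − 234 = 0  ⇒  r_C3 = 13 (r>0 drops 1)
2. [ext C3·C4]  r_C3² + 16r_C3 − 377 = 0  ⇒  r_C3 = 13 (r>0 drops 1)

13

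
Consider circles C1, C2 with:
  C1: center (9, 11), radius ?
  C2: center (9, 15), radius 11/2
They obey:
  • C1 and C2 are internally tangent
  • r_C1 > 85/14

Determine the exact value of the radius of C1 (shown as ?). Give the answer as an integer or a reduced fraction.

1. [int C1,C2]  r_C1² − 11r_C1 + 57/4 = 0  ⇒  r_C1 = 3/2 or 19/2
2. given r_C1 > 85/14: keep 19/2

19/2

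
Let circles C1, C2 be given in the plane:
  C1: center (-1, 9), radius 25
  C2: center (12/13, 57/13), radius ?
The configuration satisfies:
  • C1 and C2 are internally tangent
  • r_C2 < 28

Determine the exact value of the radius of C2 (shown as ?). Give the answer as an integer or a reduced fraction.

20

1. [int C1,C2]  r_C2² − 50r_C2 + 600 = 0  ⇒  r_C2 = 20 or 30
2. given r_C2 < 28: keep 20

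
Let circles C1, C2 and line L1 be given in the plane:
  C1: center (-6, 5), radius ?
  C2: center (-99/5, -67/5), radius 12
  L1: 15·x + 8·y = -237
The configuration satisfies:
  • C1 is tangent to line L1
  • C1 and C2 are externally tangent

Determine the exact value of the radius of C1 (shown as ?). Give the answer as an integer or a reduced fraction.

1. [C1‖L1]  r_C1² − 121 = 0  ⇒  r_C1 = 11 (r>0 drops 1)
2. [ext C1·C2]  r_C1² + 24r_C1 − 385 = 0  ⇒  r_C1 = 11 (r>0 drops 1)

11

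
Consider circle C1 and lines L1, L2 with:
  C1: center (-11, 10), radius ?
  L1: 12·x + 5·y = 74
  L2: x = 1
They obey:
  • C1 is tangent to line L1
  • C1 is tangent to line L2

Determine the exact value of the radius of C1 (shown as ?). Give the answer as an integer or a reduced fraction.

12

1. [C1‖L1]  r_C1² − 144 = 0  ⇒  r_C1 = 12 (r>0 drops 1)
2. [C1‖L2]  r_C1² − 144 = 0  ⇒  r_C1 = 12 (r>0 drops 1)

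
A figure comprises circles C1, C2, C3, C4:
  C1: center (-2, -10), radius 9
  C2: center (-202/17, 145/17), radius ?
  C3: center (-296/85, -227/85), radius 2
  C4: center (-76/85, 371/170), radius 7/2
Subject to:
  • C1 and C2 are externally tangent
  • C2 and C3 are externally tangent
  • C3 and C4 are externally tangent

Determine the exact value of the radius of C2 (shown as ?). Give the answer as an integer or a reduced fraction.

12

1. [ext C1·C2]  r_C2² + 18r_C2 − 360 = 0  ⇒  r_C2 = 12 (r>0 drops 1)
2. [ext C2·C3]  r_C2² + 4r_C2 − 192 = 0  ⇒  r_C2 = 12 (r>0 drops 1)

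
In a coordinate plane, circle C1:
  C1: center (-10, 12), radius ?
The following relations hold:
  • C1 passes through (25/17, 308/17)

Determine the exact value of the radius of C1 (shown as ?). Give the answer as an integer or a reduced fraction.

13

1. [C1∋P]  r_C1² − 169 = 0  ⇒  r_C1 = 13 (r>0 drops 1)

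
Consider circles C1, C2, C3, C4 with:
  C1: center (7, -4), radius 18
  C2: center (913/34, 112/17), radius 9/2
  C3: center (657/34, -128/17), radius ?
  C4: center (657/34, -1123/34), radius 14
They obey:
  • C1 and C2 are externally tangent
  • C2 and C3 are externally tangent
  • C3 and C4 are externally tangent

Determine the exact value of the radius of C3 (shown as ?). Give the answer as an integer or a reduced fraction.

1. [ext C2·C3]  r_C3² + 9r_C3 − 943/4 = 0  ⇒  r_C3 = 23/2 (r>0 drops 1)
2. [ext C3·C4]  r_C3² + 28r_C3 − 1817/4 = 0  ⇒  r_C3 = 23/2 (r>0 drops 1)

23/2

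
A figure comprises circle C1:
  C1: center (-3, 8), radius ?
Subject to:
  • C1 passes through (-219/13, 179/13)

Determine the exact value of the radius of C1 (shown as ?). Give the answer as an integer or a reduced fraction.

15

1. [C1∋P]  r_C1² − 225 = 0  ⇒  r_C1 = 15 (r>0 drops 1)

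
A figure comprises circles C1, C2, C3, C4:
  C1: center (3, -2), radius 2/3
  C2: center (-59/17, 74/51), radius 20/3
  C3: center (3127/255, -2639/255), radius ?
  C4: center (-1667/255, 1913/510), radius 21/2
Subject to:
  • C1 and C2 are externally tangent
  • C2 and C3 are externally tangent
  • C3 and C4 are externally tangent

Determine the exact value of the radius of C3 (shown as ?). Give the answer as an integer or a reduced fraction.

1. [ext C2·C3]  r_C3² + (40/3)r_C3 − 1027/3 = 0  ⇒  r_C3 = 13 (r>0 drops 1)
2. [ext C3·C4]  r_C3² + 21r_C3 − 442 = 0  ⇒  r_C3 = 13 (r>0 drops 1)

13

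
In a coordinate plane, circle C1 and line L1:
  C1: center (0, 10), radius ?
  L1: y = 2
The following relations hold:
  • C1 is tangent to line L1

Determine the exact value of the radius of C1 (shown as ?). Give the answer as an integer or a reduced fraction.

1. [C1‖L1]  r_C1² − 64 = 0  ⇒  r_C1 = 8 (r>0 drops 1)

8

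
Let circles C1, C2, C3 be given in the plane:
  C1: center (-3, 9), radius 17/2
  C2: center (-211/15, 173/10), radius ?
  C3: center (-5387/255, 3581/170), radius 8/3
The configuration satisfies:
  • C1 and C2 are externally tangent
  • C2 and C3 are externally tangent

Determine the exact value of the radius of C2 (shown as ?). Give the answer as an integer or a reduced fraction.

1. [ext C1·C2]  r_C2² + 17r_C2 − 1072/9 = 0  ⇒  r_C2 = 16/3 (r>0 drops 1)
2. [ext C2·C3]  r_C2² + (16/3)r_C2 − 512/9 = 0  ⇒  r_C2 = 16/3 (r>0 drops 1)

16/3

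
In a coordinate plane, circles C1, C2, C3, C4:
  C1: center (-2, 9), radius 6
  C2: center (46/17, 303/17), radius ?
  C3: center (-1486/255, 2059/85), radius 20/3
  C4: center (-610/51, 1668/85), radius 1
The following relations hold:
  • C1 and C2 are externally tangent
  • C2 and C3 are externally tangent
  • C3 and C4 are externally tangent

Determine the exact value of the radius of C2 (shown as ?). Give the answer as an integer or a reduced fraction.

1. [ext C1·C2]  r_C2² + 12r_C2 − 64 = 0  ⇒  r_C2 = 4 (r>0 drops 1)
2. [ext C2·C3]  r_C2² + (40/3)r_C2 − 208/3 = 0  ⇒  r_C2 = 4 (r>0 drops 1)

4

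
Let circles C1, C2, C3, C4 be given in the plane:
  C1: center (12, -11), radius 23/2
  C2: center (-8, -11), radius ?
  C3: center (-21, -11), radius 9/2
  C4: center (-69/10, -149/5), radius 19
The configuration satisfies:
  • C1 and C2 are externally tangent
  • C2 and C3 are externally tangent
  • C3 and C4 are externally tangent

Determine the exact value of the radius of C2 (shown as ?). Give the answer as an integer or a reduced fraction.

1. [ext C1·C2]  r_C2² + 23r_C2 − 1071/4 = 0  ⇒  r_C2 = 17/2 (r>0 drops 1)
2. [ext C2·C3]  r_C2² + 9r_C2 − 595/4 = 0  ⇒  r_C2 = 17/2 (r>0 drops 1)

17/2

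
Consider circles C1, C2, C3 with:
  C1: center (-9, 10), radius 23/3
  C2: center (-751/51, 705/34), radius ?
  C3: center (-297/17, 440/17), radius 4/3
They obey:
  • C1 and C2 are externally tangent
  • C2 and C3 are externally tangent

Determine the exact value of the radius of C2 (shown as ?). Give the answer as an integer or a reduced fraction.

1. [ext C1·C2]  r_C2² + (46/3)r_C2 − 357/4 = 0  ⇒  r_C2 = 9/2 (r>0 drops 1)
2. [ext C2·C3]  r_C2² + (8/3)r_C2 − 129/4 = 0  ⇒  r_C2 = 9/2 (r>0 drops 1)

9/2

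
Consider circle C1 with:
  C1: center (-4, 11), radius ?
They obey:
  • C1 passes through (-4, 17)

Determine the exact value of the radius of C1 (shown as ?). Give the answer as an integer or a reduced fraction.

1. [C1∋P]  r_C1² − 36 = 0  ⇒  r_C1 = 6 (r>0 drops 1)

6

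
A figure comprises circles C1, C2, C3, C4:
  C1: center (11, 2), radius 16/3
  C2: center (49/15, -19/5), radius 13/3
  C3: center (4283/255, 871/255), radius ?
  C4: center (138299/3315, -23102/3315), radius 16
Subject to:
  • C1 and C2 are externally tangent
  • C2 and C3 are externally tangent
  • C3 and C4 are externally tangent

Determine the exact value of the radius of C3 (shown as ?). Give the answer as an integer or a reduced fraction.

11

1. [ext C2·C3]  r_C3² + (26/3)r_C3 − 649/3 = 0  ⇒  r_C3 = 11 (r>0 drops 1)
2. [ext C3·C4]  r_C3² + 32r_C3 − 473 = 0  ⇒  r_C3 = 11 (r>0 drops 1)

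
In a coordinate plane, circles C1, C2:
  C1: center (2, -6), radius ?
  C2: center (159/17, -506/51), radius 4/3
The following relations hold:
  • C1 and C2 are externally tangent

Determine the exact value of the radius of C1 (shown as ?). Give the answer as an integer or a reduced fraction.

1. [ext C1·C2]  r_C1² + (8/3)r_C1 − 203/3 = 0  ⇒  r_C1 = 7 (r>0 drops 1)

7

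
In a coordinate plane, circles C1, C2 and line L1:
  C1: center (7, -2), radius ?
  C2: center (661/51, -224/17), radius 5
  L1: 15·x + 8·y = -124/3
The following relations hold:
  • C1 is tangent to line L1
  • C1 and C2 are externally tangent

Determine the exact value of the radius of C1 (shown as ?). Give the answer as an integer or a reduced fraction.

1. [C1‖L1]  r_C1² − 529/9 = 0  ⇒  r_C1 = 23/3 (r>0 drops 1)
2. [ext C1·C2]  r_C1² + 10r_C1 − 1219/9 = 0  ⇒  r_C1 = 23/3 (r>0 drops 1)

23/3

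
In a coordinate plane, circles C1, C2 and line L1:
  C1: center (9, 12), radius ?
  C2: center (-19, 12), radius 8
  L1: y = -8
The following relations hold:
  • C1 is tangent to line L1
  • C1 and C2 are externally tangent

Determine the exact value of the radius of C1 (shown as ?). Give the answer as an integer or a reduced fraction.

20

1. [C1‖L1]  r_C1² − 400 = 0  ⇒  r_C1 = 20 (r>0 drops 1)
2. [ext C1·C2]  r_C1² + 16r_C1 − 720 = 0  ⇒  r_C1 = 20 (r>0 drops 1)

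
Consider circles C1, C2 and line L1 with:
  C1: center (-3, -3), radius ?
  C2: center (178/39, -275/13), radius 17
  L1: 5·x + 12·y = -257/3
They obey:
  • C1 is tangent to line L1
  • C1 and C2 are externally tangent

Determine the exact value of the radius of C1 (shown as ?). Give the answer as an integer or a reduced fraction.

1. [C1‖L1]  r_C1² − 64/9 = 0  ⇒  r_C1 = 8/3 (r>0 drops 1)
2. [ext C1·C2]  r_C1² + 34r_C1 − 880/9 = 0  ⇒  r_C1 = 8/3 (r>0 drops 1)

8/3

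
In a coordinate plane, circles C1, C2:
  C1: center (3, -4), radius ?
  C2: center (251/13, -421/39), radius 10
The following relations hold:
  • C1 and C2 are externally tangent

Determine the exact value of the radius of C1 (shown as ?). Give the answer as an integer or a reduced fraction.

23/3

1. [ext C1·C2]  r_C1² + 20r_C1 − 1909/9 = 0  ⇒  r_C1 = 23/3 (r>0 drops 1)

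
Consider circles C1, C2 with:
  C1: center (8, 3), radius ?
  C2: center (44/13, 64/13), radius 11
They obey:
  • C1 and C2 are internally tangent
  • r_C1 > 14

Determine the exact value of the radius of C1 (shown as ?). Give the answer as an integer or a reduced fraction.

16

1. [int C1,C2]  r_C1² − 22r_C1 + 96 = 0  ⇒  r_C1 = 6 or 16
2. given r_C1 > 14: keep 16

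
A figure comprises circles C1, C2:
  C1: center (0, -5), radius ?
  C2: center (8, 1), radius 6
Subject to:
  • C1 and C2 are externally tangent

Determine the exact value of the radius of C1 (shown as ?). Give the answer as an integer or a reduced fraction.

1. [ext C1·C2]  r_C1² + 12r_C1 − 64 = 0  ⇒  r_C1 = 4 (r>0 drops 1)

4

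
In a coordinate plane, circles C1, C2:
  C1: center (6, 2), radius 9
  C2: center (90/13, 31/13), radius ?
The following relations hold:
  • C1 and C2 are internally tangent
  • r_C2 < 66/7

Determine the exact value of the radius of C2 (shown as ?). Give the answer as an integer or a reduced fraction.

1. [int C1,C2]  r_C2² − 18r_C2 + 80 = 0  ⇒  r_C2 = 8 or 10
2. given r_C2 < 66/7: keep 8

8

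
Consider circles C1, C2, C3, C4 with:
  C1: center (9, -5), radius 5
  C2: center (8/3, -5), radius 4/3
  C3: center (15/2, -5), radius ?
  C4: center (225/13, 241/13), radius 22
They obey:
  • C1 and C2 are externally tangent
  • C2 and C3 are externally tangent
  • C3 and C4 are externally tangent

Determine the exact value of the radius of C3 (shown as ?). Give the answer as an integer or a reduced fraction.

7/2

1. [ext C2·C3]  r_C3² + (8/3)r_C3 − 259/12 = 0  ⇒  r_C3 = 7/2 (r>0 drops 1)
2. [ext C3·C4]  r_C3² + 44r_C3 − 665/4 = 0  ⇒  r_C3 = 7/2 (r>0 drops 1)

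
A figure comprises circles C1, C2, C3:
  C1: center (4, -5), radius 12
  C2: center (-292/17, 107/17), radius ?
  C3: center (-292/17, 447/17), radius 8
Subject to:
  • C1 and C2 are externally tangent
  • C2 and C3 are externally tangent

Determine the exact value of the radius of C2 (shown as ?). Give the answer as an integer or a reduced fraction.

1. [ext C1·C2]  r_C2² + 24r_C2 − 432 = 0  ⇒  r_C2 = 12 (r>0 drops 1)
2. [ext C2·C3]  r_C2² + 16r_C2 − 336 = 0  ⇒  r_C2 = 12 (r>0 drops 1)

12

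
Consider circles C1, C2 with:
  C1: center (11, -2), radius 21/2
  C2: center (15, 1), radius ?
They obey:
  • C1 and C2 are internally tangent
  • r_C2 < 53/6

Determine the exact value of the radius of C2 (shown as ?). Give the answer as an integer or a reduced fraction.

11/2

1. [int C1,C2]  r_C2² − 21r_C2 + 341/4 = 0  ⇒  r_C2 = 11/2 or 31/2
2. given r_C2 < 53/6: keep 11/2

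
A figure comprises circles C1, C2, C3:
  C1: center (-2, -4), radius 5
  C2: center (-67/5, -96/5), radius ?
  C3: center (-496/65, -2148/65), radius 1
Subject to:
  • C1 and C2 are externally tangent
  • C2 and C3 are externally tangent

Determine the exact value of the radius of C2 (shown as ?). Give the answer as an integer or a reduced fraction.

1. [ext C1·C2]  r_C2² + 10r_C2 − 336 = 0  ⇒  r_C2 = 14 (r>0 drops 1)
2. [ext C2·C3]  r_C2² + 2r_C2 − 224 = 0  ⇒  r_C2 = 14 (r>0 drops 1)

14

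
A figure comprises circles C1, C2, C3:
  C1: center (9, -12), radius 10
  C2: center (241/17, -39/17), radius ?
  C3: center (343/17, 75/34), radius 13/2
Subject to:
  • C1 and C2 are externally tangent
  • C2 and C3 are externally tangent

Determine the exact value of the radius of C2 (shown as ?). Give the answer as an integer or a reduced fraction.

1

1. [ext C1·C2]  r_C2² + 20r_C2 − 21 = 0  ⇒  r_C2 = 1 (r>0 drops 1)
2. [ext C2·C3]  r_C2² + 13r_C2 − 14 = 0  ⇒  r_C2 = 1 (r>0 drops 1)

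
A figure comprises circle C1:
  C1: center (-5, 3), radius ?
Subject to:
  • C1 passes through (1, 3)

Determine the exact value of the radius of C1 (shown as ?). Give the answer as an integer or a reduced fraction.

1. [C1∋P]  r_C1² − 36 = 0  ⇒  r_C1 = 6 (r>0 drops 1)

6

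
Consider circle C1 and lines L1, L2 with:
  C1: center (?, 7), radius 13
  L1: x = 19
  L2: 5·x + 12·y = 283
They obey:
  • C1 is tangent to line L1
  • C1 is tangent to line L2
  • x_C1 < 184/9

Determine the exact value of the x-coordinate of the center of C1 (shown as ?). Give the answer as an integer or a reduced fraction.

6

1. [C1‖L1]  x_C1² − 38x_C1 + 192 = 0  ⇒  x_C1 = 6 or 32
2. [C1‖L2]  x_C1² − (398/5)x_C1 + 2208/5 = 0  ⇒  x_C1 = 6 or 368/5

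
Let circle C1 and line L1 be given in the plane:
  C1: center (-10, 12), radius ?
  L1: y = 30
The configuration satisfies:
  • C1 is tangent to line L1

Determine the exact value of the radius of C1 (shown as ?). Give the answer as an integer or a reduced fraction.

18

1. [C1‖L1]  r_C1² − 324 = 0  ⇒  r_C1 = 18 (r>0 drops 1)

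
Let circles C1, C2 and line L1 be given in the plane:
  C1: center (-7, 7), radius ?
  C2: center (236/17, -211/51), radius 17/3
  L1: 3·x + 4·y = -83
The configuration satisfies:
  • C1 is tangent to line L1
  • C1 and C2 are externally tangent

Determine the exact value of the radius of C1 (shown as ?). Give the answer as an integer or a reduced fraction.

1. [C1‖L1]  r_C1² − 324 = 0  ⇒  r_C1 = 18 (r>0 drops 1)
2. [ext C1·C2]  r_C1² + (34/3)r_C1 − 528 = 0  ⇒  r_C1 = 18 (r>0 drops 1)

18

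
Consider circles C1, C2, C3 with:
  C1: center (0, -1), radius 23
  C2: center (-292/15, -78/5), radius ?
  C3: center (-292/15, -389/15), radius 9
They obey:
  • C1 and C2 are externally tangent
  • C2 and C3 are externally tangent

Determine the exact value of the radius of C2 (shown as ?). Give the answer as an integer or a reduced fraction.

4/3

1. [ext C1·C2]  r_C2² + 46r_C2 − 568/9 = 0  ⇒  r_C2 = 4/3 (r>0 drops 1)
2. [ext C2·C3]  r_C2² + 18r_C2 − 232/9 = 0  ⇒  r_C2 = 4/3 (r>0 drops 1)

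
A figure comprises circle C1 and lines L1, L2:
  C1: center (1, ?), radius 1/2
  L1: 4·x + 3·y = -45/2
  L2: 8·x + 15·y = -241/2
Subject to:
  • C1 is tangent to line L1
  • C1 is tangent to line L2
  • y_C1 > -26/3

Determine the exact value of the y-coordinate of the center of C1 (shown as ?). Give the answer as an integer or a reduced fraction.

1. [C1‖L1]  y_C1² + (53/3)y_C1 + 232/3 = 0  ⇒  y_C1 = -29/3 or -8
2. [C1‖L2]  y_C1² + (257/15)y_C1 + 1096/15 = 0  ⇒  y_C1 = -137/15 or -8

-8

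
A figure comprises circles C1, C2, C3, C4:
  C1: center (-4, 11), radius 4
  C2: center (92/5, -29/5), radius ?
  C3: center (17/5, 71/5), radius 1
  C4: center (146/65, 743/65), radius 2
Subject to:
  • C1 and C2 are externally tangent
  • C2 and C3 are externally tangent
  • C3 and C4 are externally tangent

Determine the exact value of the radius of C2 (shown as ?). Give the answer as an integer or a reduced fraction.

24

1. [ext C1·C2]  r_C2² + 8r_C2 − 768 = 0  ⇒  r_C2 = 24 (r>0 drops 1)
2. [ext C2·C3]  r_C2² + 2r_C2 − 624 = 0  ⇒  r_C2 = 24 (r>0 drops 1)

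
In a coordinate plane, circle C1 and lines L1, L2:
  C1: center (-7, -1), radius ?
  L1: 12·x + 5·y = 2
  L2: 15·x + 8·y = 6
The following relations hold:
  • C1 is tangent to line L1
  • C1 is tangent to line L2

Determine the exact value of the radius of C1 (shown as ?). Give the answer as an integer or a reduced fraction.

1. [C1‖L1]  r_C1² − 49 = 0  ⇒  r_C1 = 7 (r>0 drops 1)
2. [C1‖L2]  r_C1² − 49 = 0  ⇒  r_C1 = 7 (r>0 drops 1)

7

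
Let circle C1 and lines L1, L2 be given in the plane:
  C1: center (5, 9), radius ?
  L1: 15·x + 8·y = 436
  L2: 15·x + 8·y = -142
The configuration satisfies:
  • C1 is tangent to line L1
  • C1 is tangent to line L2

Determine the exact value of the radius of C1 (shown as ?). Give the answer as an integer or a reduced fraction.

17

1. [C1‖L1]  r_C1² − 289 = 0  ⇒  r_C1 = 17 (r>0 drops 1)
2. [C1‖L2]  r_C1² − 289 = 0  ⇒  r_C1 = 17 (r>0 drops 1)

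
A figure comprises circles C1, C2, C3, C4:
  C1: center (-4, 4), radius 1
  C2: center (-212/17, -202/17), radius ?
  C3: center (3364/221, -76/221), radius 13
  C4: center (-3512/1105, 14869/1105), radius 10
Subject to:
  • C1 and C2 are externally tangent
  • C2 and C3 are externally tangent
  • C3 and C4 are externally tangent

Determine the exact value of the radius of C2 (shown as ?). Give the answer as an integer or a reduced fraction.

17

1. [ext C1·C2]  r_C2² + 2r_C2 − 323 = 0  ⇒  r_C2 = 17 (r>0 drops 1)
2. [ext C2·C3]  r_C2² + 26r_C2 − 731 = 0  ⇒  r_C2 = 17 (r>0 drops 1)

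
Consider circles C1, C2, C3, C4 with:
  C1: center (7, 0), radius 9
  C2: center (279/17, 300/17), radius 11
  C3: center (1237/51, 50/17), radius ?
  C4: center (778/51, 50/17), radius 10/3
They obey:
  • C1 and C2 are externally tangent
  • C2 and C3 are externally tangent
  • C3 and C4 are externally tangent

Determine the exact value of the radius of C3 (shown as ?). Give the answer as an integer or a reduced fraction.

1. [ext C2·C3]  r_C3² + 22r_C3 − 1411/9 = 0  ⇒  r_C3 = 17/3 (r>0 drops 1)
2. [ext C3·C4]  r_C3² + (20/3)r_C3 − 629/9 = 0  ⇒  r_C3 = 17/3 (r>0 drops 1)

17/3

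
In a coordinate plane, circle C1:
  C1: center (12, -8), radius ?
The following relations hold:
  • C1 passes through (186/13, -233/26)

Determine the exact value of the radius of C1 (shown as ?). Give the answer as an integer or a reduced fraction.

5/2

1. [C1∋P]  r_C1² − 25/4 = 0  ⇒  r_C1 = 5/2 (r>0 drops 1)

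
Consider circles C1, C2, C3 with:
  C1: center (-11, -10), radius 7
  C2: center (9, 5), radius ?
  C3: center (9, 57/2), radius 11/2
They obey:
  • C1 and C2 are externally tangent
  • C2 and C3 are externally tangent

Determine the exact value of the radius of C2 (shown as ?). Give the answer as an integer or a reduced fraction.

1. [ext C1·C2]  r_C2² + 14r_C2 − 576 = 0  ⇒  r_C2 = 18 (r>0 drops 1)
2. [ext C2·C3]  r_C2² + 11r_C2 − 522 = 0  ⇒  r_C2 = 18 (r>0 drops 1)

18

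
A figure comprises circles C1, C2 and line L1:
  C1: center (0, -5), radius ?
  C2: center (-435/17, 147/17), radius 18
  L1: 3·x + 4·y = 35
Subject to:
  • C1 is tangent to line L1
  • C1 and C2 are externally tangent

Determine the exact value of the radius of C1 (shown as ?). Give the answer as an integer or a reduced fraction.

11

1. [C1‖L1]  r_C1² − 121 = 0  ⇒  r_C1 = 11 (r>0 drops 1)
2. [ext C1·C2]  r_C1² + 36r_C1 − 517 = 0  ⇒  r_C1 = 11 (r>0 drops 1)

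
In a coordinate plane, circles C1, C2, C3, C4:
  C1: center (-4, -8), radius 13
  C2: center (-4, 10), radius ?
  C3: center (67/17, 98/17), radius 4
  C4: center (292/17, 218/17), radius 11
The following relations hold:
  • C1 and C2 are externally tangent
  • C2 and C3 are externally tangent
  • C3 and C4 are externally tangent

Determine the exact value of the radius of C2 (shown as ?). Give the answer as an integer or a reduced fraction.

5

1. [ext C1·C2]  r_C2² + 26r_C2 − 155 = 0  ⇒  r_C2 = 5 (r>0 drops 1)
2. [ext C2·C3]  r_C2² + 8r_C2 − 65 = 0  ⇒  r_C2 = 5 (r>0 drops 1)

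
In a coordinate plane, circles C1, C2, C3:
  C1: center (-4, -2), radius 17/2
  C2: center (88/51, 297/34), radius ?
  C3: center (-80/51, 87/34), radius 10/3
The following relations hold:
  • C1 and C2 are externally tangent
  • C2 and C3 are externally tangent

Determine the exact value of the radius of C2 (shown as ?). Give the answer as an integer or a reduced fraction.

11/3

1. [ext C1·C2]  r_C2² + 17r_C2 − 682/9 = 0  ⇒  r_C2 = 11/3 (r>0 drops 1)
2. [ext C2·C3]  r_C2² + (20/3)r_C2 − 341/9 = 0  ⇒  r_C2 = 11/3 (r>0 drops 1)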